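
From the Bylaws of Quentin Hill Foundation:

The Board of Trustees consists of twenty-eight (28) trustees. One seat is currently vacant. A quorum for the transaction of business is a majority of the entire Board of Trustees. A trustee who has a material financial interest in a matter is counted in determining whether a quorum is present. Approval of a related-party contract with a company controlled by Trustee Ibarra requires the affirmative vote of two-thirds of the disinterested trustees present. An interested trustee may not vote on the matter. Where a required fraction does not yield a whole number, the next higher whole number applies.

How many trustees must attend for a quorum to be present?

A majority of 28 is 15.

15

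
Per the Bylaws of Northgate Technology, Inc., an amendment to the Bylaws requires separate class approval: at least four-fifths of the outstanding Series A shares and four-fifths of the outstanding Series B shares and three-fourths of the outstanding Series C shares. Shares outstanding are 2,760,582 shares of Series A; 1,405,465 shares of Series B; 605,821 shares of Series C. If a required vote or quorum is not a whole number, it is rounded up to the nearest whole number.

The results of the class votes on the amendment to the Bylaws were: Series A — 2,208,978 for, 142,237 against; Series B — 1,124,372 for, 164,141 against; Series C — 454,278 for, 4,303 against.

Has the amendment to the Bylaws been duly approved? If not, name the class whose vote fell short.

Not approved — the Series C shares did not give the required vote.

Series A: 4/5 of 2760582 = 2208465.60, rounded up to 2208466; 2,208,466 required, 2,208,978 in favor — approved.
Series B: 4/5 of 1405465 = 1124372; 1,124,372 required, 1,124,372 in favor — approved.
Series C: 3/4 of 605821 = 454365.75, rounded up to 454366; 454,366 required, 454,278 in favor — not approved.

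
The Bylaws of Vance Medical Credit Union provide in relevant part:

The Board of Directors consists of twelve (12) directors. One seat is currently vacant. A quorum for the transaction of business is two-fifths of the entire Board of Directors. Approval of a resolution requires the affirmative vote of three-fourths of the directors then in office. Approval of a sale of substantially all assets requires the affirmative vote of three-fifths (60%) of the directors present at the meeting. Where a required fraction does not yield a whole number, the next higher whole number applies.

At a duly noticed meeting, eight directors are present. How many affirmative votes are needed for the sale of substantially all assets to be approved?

The sale of substantially all assets requires three-fifths of the directors present (8).
3/5 of 8 = 4.80, rounded up to 5.

5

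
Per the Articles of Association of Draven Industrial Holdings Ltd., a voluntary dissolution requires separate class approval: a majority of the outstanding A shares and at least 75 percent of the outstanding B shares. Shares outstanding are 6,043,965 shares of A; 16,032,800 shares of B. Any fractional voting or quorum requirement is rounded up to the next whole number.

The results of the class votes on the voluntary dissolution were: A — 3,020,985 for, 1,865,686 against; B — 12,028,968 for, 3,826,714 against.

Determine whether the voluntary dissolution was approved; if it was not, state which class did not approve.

A: a majority of 6043965 is 3021983; 3,021,983 required, 3,020,985 in favor — not approved.
B: 3/4 of 16032800 = 12024600; 12,024,600 required, 12,028,968 in favor — approved.

Not approved — the A shares did not give the required vote.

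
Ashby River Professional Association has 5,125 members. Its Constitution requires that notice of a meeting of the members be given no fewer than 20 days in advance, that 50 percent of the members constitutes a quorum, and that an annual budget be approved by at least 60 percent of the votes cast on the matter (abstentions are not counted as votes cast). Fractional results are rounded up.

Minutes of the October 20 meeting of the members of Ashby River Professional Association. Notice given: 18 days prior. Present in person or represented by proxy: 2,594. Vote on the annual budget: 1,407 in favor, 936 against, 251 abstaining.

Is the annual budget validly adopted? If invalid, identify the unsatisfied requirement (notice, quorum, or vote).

Notice: 18 days given; 20 required. Not satisfied.
Quorum: 50% of 5,125 = 2,562.50, rounded up to 2,563; 2,594 present. Satisfied.
Vote: requires three-fifths of the votes cast (2,594 − 251 abstaining = 2,343); 3/5 of 2343 = 1405.80, rounded up to 1406, so 1,406 needed; 1,407 in favor. Satisfied.

Invalid — notice requirement not satisfied.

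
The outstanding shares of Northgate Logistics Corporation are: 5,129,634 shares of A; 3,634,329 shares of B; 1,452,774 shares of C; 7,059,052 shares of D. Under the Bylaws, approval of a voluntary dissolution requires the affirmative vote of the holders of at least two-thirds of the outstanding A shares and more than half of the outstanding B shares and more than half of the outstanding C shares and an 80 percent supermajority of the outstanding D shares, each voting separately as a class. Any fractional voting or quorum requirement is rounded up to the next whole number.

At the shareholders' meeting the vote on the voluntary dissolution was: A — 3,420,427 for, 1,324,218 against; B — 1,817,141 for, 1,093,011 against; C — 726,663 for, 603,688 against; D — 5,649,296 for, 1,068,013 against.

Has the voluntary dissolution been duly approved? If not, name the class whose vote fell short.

Not approved — the B shares did not give the required vote.

A: 2/3 of 5129634 = 3419756; 3,419,756 required, 3,420,427 in favor — approved.
B: a majority of 3634329 is 1817165; 1,817,165 required, 1,817,141 in favor — not approved.
C: a majority of 1452774 is 726388; 726,388 required, 726,663 in favor — approved.
D: 4/5 of 7059052 = 5647241.60, rounded up to 5647242; 5,647,242 required, 5,649,296 in favor — approved.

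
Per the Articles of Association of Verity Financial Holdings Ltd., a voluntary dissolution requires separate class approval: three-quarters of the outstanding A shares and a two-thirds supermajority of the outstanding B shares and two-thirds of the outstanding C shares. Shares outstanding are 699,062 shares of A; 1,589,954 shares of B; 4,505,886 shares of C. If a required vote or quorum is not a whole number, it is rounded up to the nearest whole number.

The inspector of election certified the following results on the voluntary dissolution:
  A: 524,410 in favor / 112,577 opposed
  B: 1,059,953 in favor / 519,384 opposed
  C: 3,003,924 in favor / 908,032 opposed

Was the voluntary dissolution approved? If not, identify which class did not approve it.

Not approved — the B shares did not give the required vote.

A: 3/4 of 699062 = 524296.50, rounded up to 524297; 524,297 required, 524,410 in favor — approved.
B: 2/3 of 1589954 = 1059969.33, rounded up to 1059970; 1,059,970 required, 1,059,953 in favor — not approved.
C: 2/3 of 4505886 = 3003924; 3,003,924 required, 3,003,924 in favor — approved.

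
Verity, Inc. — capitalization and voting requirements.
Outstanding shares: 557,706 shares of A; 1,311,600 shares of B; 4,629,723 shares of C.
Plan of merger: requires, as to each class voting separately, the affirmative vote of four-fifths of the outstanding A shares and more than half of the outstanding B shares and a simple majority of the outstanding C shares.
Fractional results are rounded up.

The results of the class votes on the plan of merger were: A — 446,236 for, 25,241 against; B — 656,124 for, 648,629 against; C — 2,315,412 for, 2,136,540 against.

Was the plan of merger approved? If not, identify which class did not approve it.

Approved — every class gave the required vote.

A: 4/5 of 557706 = 446164.80, rounded up to 446165; 446,165 required, 446,236 in favor — approved.
B: a majority of 1311600 is 655801; 655,801 required, 656,124 in favor — approved.
C: a majority of 4629723 is 2314862; 2,314,862 required, 2,315,412 in favor — approved.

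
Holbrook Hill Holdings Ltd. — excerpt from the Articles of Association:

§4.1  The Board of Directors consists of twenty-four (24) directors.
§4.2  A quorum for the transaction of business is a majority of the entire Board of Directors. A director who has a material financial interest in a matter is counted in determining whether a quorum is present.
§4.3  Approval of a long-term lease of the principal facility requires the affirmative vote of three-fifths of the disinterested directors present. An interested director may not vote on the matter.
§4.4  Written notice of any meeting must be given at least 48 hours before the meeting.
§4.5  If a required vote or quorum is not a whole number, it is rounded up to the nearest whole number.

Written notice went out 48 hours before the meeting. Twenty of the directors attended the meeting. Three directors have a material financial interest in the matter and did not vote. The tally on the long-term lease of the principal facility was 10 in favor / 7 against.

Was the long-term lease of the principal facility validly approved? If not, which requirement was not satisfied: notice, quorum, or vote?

Notice: 48 hours given; 48 required (48 ≥ 48). Satisfied.
Quorum: 20 present (interested directors count toward quorum); quorum is 13. Satisfied.
Vote: the long-term lease of the principal facility requires three-fifths of the disinterested directors present (20 − 3 = 17). 3/5 of 17 = 10.20, rounded up to 11, so 11 affirmative votes are needed; 10 voted in favor. Not satisfied.

Invalid — vote requirement not satisfied.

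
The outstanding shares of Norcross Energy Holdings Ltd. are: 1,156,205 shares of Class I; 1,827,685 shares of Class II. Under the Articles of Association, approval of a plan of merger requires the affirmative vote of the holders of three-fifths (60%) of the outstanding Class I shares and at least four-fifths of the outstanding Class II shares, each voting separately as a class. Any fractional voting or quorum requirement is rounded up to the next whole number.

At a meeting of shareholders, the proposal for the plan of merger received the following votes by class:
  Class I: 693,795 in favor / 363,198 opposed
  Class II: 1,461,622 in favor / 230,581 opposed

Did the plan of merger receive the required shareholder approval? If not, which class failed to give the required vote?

Class I: 3/5 of 1156205 = 693723; 693,723 required, 693,795 in favor — approved.
Class II: 4/5 of 1827685 = 1462148; 1,462,148 required, 1,461,622 in favor — not approved.

Not approved — the Class II shares did not give the required vote.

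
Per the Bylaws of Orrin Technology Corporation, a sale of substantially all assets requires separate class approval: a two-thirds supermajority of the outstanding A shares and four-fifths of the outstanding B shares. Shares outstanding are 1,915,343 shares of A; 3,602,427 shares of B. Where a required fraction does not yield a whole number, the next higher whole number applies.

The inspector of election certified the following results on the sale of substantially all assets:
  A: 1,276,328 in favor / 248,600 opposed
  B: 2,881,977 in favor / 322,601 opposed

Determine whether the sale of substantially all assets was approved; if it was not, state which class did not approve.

Not approved — the A shares did not give the required vote.

A: 2/3 of 1915343 = 1276895.33, rounded up to 1276896; 1,276,896 required, 1,276,328 in favor — not approved.
B: 4/5 of 3602427 = 2881941.60, rounded up to 2881942; 2,881,942 required, 2,881,977 in favor — approved.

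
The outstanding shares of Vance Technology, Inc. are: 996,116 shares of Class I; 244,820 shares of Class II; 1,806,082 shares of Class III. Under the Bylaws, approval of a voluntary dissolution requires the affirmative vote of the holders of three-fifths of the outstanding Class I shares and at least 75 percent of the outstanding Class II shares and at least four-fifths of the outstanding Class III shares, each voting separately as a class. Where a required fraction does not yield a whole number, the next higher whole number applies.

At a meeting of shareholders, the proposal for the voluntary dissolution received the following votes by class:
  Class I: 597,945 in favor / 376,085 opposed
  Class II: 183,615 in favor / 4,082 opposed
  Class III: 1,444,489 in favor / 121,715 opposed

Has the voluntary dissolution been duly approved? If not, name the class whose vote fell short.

Class I: 3/5 of 996116 = 597669.60, rounded up to 597670; 597,670 required, 597,945 in favor — approved.
Class II: 3/4 of 244820 = 183615; 183,615 required, 183,615 in favor — approved.
Class III: 4/5 of 1806082 = 1444865.60, rounded up to 1444866; 1,444,866 required, 1,444,489 in favor — not approved.

Not approved — the Class III shares did not give the required vote.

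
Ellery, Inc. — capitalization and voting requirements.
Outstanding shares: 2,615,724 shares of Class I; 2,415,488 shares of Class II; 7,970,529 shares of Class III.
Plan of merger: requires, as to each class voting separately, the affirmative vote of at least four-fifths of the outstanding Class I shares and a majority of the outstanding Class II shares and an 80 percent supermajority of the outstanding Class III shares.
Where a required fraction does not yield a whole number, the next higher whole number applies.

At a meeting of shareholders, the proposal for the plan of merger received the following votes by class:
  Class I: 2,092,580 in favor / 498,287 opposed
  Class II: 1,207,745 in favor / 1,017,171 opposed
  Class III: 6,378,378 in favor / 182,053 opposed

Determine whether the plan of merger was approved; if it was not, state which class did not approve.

Class I: 4/5 of 2615724 = 2092579.20, rounded up to 2092580; 2,092,580 required, 2,092,580 in favor — approved.
Class II: a majority of 2415488 is 1207745; 1,207,745 required, 1,207,745 in favor — approved.
Class III: 4/5 of 7970529 = 6376423.20, rounded up to 6376424; 6,376,424 required, 6,378,378 in favor — approved.

Approved — every class gave the required vote.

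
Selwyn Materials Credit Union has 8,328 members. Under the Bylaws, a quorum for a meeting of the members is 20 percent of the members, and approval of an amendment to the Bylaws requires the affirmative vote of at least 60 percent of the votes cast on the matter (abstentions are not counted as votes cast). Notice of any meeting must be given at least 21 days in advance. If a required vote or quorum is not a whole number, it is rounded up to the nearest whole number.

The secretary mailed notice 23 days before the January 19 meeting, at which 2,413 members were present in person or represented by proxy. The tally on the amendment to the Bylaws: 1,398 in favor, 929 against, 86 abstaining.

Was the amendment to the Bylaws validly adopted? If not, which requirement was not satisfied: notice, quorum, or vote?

Notice: 23 days given; 21 required. Satisfied.
Quorum: 20% of 8,328 = 1,665.60, rounded up to 1,666; 2,413 present. Satisfied.
Vote: requires three-fifths of the votes cast (2,413 − 86 abstaining = 2,327); 3/5 of 2327 = 1396.20, rounded up to 1397, so 1,397 needed; 1,398 in favor. Satisfied.

Valid — all requirements satisfied.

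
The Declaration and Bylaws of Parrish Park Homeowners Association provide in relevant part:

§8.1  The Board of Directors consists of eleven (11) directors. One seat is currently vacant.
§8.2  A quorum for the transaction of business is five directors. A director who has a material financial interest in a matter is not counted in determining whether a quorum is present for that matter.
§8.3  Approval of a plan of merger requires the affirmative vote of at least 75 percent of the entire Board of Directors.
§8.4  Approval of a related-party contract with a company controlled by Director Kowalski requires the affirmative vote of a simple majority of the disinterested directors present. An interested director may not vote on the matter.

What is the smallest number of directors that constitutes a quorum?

5

The quorum is fixed at 5.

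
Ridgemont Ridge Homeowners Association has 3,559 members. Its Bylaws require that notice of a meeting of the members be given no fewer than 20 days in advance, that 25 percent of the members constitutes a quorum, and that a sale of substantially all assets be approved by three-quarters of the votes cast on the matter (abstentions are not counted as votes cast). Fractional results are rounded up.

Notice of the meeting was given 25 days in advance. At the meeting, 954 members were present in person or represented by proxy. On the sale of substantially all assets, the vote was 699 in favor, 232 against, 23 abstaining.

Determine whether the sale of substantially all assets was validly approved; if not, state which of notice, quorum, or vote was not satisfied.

Notice: 25 days given; 20 required. Satisfied.
Quorum: 25% of 3,559 = 889.75, rounded up to 890; 954 present. Satisfied.
Vote: requires three-fourths of the votes cast (954 − 23 abstaining = 931); 3/4 of 931 = 698.25, rounded up to 699, so 699 needed; 699 in favor. Satisfied.

Valid — all requirements satisfied.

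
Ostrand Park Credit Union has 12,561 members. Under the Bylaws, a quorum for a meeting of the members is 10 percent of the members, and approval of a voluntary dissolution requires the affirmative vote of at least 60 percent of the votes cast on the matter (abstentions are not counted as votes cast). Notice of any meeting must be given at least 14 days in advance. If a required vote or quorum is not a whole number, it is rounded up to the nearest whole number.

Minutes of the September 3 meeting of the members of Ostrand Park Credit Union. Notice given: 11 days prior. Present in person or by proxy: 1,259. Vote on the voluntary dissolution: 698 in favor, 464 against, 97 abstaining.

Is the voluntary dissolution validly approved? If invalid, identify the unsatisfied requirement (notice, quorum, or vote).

Invalid — notice requirement not satisfied.

Notice: 11 days given; 14 required. Not satisfied.
Quorum: 10% of 12,561 = 1,256.10, rounded up to 1,257; 1,259 present. Satisfied.
Vote: requires three-fifths of the votes cast (1,259 − 97 abstaining = 1,162); 3/5 of 1162 = 697.20, rounded up to 698, so 698 needed; 698 in favor. Satisfied.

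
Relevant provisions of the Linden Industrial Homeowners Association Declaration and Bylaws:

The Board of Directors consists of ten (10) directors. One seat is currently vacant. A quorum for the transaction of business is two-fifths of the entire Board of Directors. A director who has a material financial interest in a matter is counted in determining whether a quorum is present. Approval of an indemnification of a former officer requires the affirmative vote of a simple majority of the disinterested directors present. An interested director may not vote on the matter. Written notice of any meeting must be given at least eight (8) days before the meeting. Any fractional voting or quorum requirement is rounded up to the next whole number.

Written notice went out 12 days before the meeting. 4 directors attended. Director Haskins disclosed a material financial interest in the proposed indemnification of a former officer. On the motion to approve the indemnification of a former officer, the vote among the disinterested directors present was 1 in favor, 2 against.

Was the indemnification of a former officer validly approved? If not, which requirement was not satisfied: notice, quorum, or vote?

Invalid — vote requirement not satisfied.

Notice: 12 days given; 8 required (12 ≥ 8). Satisfied.
Quorum: 4 present (interested directors count toward quorum); quorum is 4. Satisfied.
Vote: the indemnification of a former officer requires a majority of the disinterested directors present (4 − 1 = 3). A majority of 3 is 2, so 2 affirmative votes are needed; 1 voted in favor. Not satisfied.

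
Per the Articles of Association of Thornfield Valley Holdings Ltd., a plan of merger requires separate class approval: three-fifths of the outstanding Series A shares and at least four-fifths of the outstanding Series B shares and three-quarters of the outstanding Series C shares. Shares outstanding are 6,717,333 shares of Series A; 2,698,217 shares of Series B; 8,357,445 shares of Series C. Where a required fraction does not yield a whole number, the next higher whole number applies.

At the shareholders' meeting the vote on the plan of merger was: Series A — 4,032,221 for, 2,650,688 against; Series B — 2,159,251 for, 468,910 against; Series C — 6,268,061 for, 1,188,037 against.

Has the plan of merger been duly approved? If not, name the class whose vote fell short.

Not approved — the Series C shares did not give the required vote.

Series A: 3/5 of 6717333 = 4030399.80, rounded up to 4030400; 4,030,400 required, 4,032,221 in favor — approved.
Series B: 4/5 of 2698217 = 2158573.60, rounded up to 2158574; 2,158,574 required, 2,159,251 in favor — approved.
Series C: 3/4 of 8357445 = 6268083.75, rounded up to 6268084; 6,268,084 required, 6,268,061 in favor — not approved.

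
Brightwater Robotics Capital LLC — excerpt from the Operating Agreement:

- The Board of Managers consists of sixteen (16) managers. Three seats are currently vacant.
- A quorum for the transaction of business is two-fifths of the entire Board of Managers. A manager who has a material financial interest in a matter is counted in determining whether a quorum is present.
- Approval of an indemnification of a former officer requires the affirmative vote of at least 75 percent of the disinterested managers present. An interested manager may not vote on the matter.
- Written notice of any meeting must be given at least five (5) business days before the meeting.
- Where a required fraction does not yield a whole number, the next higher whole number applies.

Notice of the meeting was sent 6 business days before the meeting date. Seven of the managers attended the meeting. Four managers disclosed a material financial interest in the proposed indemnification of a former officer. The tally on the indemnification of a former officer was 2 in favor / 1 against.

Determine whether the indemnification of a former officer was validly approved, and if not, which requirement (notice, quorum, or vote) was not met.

Notice: 6 business days given; 5 required (6 ≥ 5). Satisfied.
Quorum: 7 present (interested managers count toward quorum); quorum is 7. Satisfied.
Vote: the indemnification of a former officer requires three-fourths of the disinterested managers present (7 − 4 = 3). 3/4 of 3 = 2.25, rounded up to 3, so 3 affirmative votes are needed; 2 voted in favor. Not satisfied.

Invalid — vote requirement not satisfied.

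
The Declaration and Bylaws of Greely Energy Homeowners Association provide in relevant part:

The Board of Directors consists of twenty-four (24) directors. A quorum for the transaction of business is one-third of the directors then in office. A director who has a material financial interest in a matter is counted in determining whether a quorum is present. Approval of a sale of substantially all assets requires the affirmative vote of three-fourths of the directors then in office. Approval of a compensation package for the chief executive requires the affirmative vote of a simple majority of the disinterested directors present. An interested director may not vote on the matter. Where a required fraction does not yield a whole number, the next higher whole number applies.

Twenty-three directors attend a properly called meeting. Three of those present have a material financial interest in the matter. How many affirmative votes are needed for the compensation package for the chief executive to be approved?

The compensation package for the chief executive requires a majority of the disinterested directors present (23 − 3 = 20).
A majority of 20 is 11.

11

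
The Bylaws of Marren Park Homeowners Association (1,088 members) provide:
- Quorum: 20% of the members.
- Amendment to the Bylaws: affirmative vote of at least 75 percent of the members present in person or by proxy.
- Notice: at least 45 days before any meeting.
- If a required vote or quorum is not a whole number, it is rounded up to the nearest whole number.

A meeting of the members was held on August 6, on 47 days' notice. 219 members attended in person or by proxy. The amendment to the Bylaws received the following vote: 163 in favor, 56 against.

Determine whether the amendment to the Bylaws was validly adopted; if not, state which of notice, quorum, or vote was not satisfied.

Notice: 47 days given; 45 required. Satisfied.
Quorum: 20% of 1,088 = 217.60, rounded up to 218; 219 present. Satisfied.
Vote: requires three-fourths of those present (219); 3/4 of 219 = 164.25, rounded up to 165, so 165 needed; 163 in favor. Not satisfied.

Invalid — vote requirement not satisfied.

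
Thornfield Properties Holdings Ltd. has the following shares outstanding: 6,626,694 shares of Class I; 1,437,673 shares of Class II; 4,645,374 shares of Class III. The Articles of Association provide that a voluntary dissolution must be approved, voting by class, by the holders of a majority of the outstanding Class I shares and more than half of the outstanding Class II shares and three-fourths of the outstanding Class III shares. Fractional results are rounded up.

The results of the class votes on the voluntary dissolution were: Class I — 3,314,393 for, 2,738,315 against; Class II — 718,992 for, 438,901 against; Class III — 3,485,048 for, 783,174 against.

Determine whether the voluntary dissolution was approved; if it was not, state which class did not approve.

Approved — every class gave the required vote.

Class I: a majority of 6626694 is 3313348; 3,313,348 required, 3,314,393 in favor — approved.
Class II: a majority of 1437673 is 718837; 718,837 required, 718,992 in favor — approved.
Class III: 3/4 of 4645374 = 3484030.50, rounded up to 3484031; 3,484,031 required, 3,485,048 in favor — approved.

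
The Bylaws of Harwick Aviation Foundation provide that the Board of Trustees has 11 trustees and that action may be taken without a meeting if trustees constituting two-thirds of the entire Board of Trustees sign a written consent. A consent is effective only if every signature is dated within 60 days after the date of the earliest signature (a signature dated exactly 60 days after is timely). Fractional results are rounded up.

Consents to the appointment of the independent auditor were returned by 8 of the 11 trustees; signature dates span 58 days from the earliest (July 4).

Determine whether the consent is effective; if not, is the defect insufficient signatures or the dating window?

Effective — both the signature and dating-window requirements are satisfied.

Signatures required: two-thirds of 11 — 2/3 of 11 = 7.33, rounded up to 8, so 8 needed; 8 signed. Sufficient.
Dating window: the latest signature is 58 days after the earliest; the limit is 60 days. Within the window.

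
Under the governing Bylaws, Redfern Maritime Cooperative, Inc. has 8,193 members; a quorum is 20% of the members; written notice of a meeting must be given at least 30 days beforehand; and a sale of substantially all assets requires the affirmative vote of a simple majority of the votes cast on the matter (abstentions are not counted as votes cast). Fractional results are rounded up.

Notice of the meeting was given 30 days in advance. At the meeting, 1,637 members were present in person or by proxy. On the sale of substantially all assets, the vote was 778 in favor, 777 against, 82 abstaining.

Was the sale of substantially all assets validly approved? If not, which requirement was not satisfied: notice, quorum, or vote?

Invalid — quorum requirement not satisfied.

Notice: 30 days given; 30 required. Satisfied.
Quorum: 20% of 8,193 = 1,638.60, rounded up to 1,639; 1,637 present. Not satisfied.
Vote: requires a majority of the votes cast (1,637 − 82 abstaining = 1,555); a majority of 1555 is 778, so 778 needed; 778 in favor. Satisfied.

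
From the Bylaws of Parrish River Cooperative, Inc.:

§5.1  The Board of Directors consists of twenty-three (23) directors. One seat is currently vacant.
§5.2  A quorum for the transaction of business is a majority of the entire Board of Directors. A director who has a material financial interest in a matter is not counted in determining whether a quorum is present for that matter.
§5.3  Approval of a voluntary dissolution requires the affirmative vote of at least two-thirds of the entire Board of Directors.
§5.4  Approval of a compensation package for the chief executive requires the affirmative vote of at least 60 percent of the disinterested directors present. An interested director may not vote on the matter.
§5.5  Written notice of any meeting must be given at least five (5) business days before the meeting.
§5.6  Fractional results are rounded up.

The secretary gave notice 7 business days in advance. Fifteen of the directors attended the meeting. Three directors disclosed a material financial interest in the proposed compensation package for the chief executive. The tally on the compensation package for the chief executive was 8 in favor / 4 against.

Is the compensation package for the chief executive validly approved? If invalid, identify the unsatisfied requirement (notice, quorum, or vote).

Notice: 7 business days given; 5 required (7 ≥ 5). Satisfied.
Quorum: 15 present, but the 3 interested directors do not count, leaving 12. Quorum is 12. Satisfied.
Vote: the compensation package for the chief executive requires three-fifths of the disinterested directors present (15 − 3 = 12). 3/5 of 12 = 7.20, rounded up to 8, so 8 affirmative votes are needed; 8 voted in favor. Satisfied.

Valid — all requirements satisfied.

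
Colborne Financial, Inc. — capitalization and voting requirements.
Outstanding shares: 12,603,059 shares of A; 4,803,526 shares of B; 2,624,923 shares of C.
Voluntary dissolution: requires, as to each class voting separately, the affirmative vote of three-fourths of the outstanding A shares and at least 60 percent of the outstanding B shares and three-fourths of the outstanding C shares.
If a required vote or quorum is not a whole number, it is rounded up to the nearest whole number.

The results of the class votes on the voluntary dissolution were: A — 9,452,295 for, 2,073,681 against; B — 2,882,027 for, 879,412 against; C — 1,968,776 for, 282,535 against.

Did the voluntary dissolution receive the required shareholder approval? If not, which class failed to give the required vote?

A: 3/4 of 12603059 = 9452294.25, rounded up to 9452295; 9,452,295 required, 9,452,295 in favor — approved.
B: 3/5 of 4803526 = 2882115.60, rounded up to 2882116; 2,882,116 required, 2,882,027 in favor — not approved.
C: 3/4 of 2624923 = 1968692.25, rounded up to 1968693; 1,968,693 required, 1,968,776 in favor — approved.

Not approved — the B shares did not give the required vote.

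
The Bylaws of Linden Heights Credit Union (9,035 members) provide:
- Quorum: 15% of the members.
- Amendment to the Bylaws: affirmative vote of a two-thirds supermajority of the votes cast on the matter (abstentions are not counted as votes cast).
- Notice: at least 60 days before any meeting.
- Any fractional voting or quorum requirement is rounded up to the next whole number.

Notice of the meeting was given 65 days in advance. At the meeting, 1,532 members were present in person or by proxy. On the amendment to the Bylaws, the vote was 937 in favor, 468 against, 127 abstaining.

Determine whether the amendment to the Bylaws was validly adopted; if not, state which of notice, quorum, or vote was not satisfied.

Valid — all requirements satisfied.

Notice: 65 days given; 60 required. Satisfied.
Quorum: 15% of 9,035 = 1,355.25, rounded up to 1,356; 1,532 present. Satisfied.
Vote: requires two-thirds of the votes cast (1,532 − 127 abstaining = 1,405); 2/3 of 1405 = 936.67, rounded up to 937, so 937 needed; 937 in favor. Satisfied.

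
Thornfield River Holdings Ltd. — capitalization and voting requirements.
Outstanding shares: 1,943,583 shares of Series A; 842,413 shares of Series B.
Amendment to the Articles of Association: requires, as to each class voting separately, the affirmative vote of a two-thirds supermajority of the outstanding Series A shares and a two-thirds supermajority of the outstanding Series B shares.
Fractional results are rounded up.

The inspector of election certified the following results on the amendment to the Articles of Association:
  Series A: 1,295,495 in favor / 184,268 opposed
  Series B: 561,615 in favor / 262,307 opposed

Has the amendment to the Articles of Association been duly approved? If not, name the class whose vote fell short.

Not approved — the Series A shares did not give the required vote.

Series A: 2/3 of 1943583 = 1295722; 1,295,722 required, 1,295,495 in favor — not approved.
Series B: 2/3 of 842413 = 561608.67, rounded up to 561609; 561,609 required, 561,615 in favor — approved.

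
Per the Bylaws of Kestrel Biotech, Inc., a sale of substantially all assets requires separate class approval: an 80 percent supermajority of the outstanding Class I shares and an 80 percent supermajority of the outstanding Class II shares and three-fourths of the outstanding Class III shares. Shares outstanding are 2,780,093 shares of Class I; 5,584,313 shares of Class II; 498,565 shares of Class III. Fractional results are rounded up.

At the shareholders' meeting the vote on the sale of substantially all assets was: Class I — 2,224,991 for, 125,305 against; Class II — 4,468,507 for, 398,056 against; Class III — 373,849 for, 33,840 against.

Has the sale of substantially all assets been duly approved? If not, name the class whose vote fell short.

Not approved — the Class III shares did not give the required vote.

Class I: 4/5 of 2780093 = 2224074.40, rounded up to 2224075; 2,224,075 required, 2,224,991 in favor — approved.
Class II: 4/5 of 5584313 = 4467450.40, rounded up to 4467451; 4,467,451 required, 4,468,507 in favor — approved.
Class III: 3/4 of 498565 = 373923.75, rounded up to 373924; 373,924 required, 373,849 in favor — not approved.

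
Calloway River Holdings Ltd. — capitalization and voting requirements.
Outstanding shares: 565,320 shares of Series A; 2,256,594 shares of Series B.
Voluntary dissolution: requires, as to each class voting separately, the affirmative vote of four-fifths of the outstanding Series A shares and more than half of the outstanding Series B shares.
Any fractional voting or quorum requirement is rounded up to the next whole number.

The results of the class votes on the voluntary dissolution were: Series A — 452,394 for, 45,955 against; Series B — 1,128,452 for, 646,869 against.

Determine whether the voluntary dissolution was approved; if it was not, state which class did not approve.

Approved — every class gave the required vote.

Series A: 4/5 of 565320 = 452256; 452,256 required, 452,394 in favor — approved.
Series B: a majority of 2256594 is 1128298; 1,128,298 required, 1,128,452 in favor — approved.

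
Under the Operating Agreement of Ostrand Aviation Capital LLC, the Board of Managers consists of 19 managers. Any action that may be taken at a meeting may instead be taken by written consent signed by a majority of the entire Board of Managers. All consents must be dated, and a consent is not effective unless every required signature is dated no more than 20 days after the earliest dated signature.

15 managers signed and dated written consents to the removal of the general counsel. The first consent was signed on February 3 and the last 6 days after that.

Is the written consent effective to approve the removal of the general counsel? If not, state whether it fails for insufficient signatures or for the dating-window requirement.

Signatures required: a majority of 19 — a majority of 19 is 10, so 10 needed; 15 signed. Sufficient.
Dating window: the latest signature is 6 days after the earliest; the limit is 20 days. Within the window.

Effective — both the signature and dating-window requirements are satisfied.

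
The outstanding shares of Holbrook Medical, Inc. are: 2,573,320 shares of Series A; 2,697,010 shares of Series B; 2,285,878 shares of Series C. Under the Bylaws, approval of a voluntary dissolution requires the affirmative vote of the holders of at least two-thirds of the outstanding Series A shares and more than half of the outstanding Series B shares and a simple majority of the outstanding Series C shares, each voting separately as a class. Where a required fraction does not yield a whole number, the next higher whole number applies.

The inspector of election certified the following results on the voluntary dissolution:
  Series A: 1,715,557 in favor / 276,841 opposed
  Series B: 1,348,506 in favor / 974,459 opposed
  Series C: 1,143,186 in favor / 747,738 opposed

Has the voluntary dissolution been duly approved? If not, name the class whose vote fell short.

Approved — every class gave the required vote.

Series A: 2/3 of 2573320 = 1715546.67, rounded up to 1715547; 1,715,547 required, 1,715,557 in favor — approved.
Series B: a majority of 2697010 is 1348506; 1,348,506 required, 1,348,506 in favor — approved.
Series C: a majority of 2285878 is 1142940; 1,142,940 required, 1,143,186 in favor — approved.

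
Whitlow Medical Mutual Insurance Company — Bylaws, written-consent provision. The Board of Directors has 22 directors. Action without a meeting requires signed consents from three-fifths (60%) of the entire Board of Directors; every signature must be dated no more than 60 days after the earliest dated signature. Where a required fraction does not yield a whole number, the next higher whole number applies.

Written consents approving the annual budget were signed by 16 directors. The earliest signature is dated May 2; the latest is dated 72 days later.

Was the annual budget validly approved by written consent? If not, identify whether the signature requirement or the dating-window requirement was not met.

Not effective — dating-window requirement not satisfied.

Signatures required: three-fifths (60%) of 22 — 3/5 of 22 = 13.20, rounded up to 14, so 14 needed; 16 signed. Sufficient.
Dating window: the latest signature is 72 days after the earliest; the limit is 60 days. Outside the window.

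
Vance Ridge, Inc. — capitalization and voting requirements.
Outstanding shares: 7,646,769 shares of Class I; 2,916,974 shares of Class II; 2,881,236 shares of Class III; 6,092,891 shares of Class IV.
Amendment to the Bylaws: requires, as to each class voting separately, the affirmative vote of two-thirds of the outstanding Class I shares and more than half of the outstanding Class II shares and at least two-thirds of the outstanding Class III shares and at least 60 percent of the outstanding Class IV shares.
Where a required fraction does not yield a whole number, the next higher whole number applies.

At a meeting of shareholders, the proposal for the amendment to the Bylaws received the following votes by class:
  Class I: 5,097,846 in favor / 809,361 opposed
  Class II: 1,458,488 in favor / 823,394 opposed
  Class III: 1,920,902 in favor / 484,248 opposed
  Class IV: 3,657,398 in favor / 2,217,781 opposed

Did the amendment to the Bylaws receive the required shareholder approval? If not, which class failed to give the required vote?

Approved — every class gave the required vote.

Class I: 2/3 of 7646769 = 5097846; 5,097,846 required, 5,097,846 in favor — approved.
Class II: a majority of 2916974 is 1458488; 1,458,488 required, 1,458,488 in favor — approved.
Class III: 2/3 of 2881236 = 1920824; 1,920,824 required, 1,920,902 in favor — approved.
Class IV: 3/5 of 6092891 = 3655734.60, rounded up to 3655735; 3,655,735 required, 3,657,398 in favor — approved.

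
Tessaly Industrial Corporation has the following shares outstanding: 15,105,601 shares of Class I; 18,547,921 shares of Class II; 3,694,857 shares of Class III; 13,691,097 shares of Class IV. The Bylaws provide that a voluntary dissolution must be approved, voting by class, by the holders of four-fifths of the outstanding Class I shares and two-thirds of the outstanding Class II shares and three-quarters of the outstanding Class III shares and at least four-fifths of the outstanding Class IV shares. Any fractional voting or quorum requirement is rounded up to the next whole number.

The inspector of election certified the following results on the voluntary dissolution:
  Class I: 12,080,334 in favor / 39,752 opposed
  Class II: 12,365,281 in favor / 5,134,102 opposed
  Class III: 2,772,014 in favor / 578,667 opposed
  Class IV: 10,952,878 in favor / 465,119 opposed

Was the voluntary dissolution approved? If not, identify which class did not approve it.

Not approved — the Class I shares did not give the required vote.

Class I: 4/5 of 15105601 = 12084480.80, rounded up to 12084481; 12,084,481 required, 12,080,334 in favor — not approved.
Class II: 2/3 of 18547921 = 12365280.67, rounded up to 12365281; 12,365,281 required, 12,365,281 in favor — approved.
Class III: 3/4 of 3694857 = 2771142.75, rounded up to 2771143; 2,771,143 required, 2,772,014 in favor — approved.
Class IV: 4/5 of 13691097 = 10952877.60, rounded up to 10952878; 10,952,878 required, 10,952,878 in favor — approved.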